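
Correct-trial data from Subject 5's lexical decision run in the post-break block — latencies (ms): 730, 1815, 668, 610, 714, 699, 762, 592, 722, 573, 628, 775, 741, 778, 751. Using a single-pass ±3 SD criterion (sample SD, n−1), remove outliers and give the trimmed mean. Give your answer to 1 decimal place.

695.9 ms

n = 15, ΣRT = 11558, M = 770.533
Σ(x−M)² = 1232117.73; s = √(1232117.73/14) = 296.662
Cutoffs: 770.533 ± 3·296.662 → [-119.5, 1660.5]
Outside: 1815 → excluded.
Retained (n=14): Σ = 9743, mean = 9743/14 = 695.929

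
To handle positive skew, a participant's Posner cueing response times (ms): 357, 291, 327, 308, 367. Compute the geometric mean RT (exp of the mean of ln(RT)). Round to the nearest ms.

329 ms

ln(RT): 5.8777, 5.6733, 5.7900, 5.7301, 5.9054
Mean ln(RT) = 28.9765/5 = 5.79530
Geometric mean = exp(5.79530) = 328.75 ms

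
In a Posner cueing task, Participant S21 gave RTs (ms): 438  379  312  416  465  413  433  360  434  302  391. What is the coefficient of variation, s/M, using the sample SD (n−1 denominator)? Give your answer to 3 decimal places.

n = 11, Σ = 4343, M = 394.8182
Σ(x−M)² = 27513.636; s = √(27513.636/10) = 52.4534
CV = 52.4534 / 394.8182 = 0.13285

0.133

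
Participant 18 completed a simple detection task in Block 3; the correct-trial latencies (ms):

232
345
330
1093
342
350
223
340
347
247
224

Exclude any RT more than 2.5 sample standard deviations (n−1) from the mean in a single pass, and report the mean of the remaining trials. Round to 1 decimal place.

298.0 ms

n = 11, ΣRT = 4073, M = 370.273
Σ(x−M)² = 604664.18; s = √(604664.18/10) = 245.899
Cutoffs: 370.273 ± 2.5·245.899 → [-244.5, 985.0]
Outside: 1093 → excluded.
Retained (n=10): Σ = 2980, mean = 2980/10 = 298.000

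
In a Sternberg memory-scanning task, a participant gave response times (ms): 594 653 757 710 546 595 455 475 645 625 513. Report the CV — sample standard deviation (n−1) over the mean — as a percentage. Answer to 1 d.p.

n = 11, Σ = 6568, M = 597.0909
Σ(x−M)² = 89310.909; s = √(89310.909/10) = 94.5044
CV = 94.5044 / 597.0909 = 0.15827 = 15.827%

15.8%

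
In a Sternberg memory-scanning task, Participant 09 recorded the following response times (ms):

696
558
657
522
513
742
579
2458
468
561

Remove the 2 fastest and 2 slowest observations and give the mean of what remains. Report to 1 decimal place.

595.5 ms

Sorted: 468, 513, 522, 558, 561, 579, 657, 696, 742, 2458
Drop lowest 2 (468, 513) and highest 2 (742, 2458)
Remaining (n=6): Σ = 3573, mean = 3573/6 = 595.500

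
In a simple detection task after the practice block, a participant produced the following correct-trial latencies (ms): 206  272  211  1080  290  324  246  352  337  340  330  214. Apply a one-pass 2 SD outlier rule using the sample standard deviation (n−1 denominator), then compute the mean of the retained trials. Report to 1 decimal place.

n = 12, ΣRT = 4202, M = 350.167
Σ(x−M)² = 613301.67; s = √(613301.67/11) = 236.124
Cutoffs: 350.167 ± 2·236.124 → [-122.1, 822.4]
Outside: 1080 → excluded.
Retained (n=11): Σ = 3122, mean = 3122/11 = 283.818

283.8 ms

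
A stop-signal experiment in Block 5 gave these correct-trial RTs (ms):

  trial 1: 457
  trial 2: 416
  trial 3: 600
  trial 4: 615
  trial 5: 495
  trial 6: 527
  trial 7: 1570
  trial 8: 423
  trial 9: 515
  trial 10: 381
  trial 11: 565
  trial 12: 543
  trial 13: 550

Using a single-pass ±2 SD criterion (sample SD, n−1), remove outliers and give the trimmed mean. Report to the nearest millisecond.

507 ms

n = 13, ΣRT = 7657, M = 589.000
Σ(x−M)² = 1103700.00; s = √(1103700.00/12) = 303.274
Cutoffs: 589.000 ± 2·303.274 → [-17.5, 1195.5]
Outside: 1570 → excluded.
Retained (n=12): Σ = 6087, mean = 6087/12 = 507.250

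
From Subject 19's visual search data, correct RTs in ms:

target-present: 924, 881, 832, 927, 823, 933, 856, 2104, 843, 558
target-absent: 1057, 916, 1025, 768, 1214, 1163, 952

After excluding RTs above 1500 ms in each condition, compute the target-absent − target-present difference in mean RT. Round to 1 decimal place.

171.7 ms

target-present: exclude 2104
M(target-present) = 7577/9 = 841.889
M(target-absent) = 7095/7 = 1013.571
Difference = 1013.571 − 841.889 = 171.683 ms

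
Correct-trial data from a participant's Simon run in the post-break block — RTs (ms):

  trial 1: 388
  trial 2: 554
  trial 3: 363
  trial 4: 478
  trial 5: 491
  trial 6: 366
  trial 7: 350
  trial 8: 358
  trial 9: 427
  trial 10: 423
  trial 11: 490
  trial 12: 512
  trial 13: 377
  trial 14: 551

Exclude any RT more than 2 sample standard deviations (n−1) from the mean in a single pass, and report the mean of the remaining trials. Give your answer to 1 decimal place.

n = 14, ΣRT = 6128, M = 437.714
Σ(x−M)² = 70332.86; s = √(70332.86/13) = 73.554
Cutoffs: 437.714 ± 2·73.554 → [290.6, 584.8]
No RTs fall outside the cutoffs; all 14 retained. Mean = 6128/14 = 437.714

437.7 ms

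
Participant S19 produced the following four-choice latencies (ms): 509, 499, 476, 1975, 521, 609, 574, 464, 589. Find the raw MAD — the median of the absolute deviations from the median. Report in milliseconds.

53 ms

Sorted: 464, 476, 499, 509, 521, 574, 589, 609, 1975 → median = 521
|x − 521|: 12, 22, 45, 1454, 0, 88, 53, 57, 68
Sorted deviations: 0, 12, 22, 45, 53, 57, 68, 88, 1454 → MAD = 53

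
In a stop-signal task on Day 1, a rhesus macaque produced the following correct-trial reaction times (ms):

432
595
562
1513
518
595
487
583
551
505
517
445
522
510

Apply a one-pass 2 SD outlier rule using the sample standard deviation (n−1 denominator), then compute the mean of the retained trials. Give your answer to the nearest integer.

525 ms

n = 14, ΣRT = 8335, M = 595.357
Σ(x−M)² = 939291.21; s = √(939291.21/13) = 268.799
Cutoffs: 595.357 ± 2·268.799 → [57.8, 1133.0]
Outside: 1513 → excluded.
Retained (n=13): Σ = 6822, mean = 6822/13 = 524.769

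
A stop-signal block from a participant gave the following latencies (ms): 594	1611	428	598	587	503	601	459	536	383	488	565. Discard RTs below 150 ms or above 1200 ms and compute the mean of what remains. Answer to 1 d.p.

Excluded: 1611
Retained (n=11): Σ = 5742
Mean = 5742/11 = 522.0000

522.0 ms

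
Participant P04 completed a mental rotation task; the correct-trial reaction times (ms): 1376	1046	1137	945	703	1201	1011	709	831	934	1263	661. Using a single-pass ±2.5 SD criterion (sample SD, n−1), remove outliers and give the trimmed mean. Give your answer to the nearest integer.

n = 12, ΣRT = 11817, M = 984.750
Σ(x−M)² = 592914.25; s = √(592914.25/11) = 232.167
Cutoffs: 984.750 ± 2.5·232.167 → [404.3, 1565.2]
No RTs fall outside the cutoffs; all 12 retained. Mean = 11817/12 = 984.750

985 ms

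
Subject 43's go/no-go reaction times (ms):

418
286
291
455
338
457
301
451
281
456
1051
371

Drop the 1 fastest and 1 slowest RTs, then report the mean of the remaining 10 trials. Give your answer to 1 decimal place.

Sorted: 281, 286, 291, 301, 338, 371, 418, 451, 455, 456, 457, 1051
Drop lowest 1 (281) and highest 1 (1051)
Remaining (n=10): Σ = 3824, mean = 3824/10 = 382.400

382.4 ms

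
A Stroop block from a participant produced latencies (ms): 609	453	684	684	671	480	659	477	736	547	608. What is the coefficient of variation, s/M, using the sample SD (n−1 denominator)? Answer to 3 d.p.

n = 11, Σ = 6608, M = 600.7273
Σ(x−M)² = 95216.182; s = √(95216.182/10) = 97.5788
CV = 97.5788 / 600.7273 = 0.16243

0.162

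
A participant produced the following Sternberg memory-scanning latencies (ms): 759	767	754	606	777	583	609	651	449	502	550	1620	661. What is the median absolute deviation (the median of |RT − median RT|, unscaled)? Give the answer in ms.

103 ms

Sorted: 449, 502, 550, 583, 606, 609, 651, 661, 754, 759, 767, 777, 1620 → median = 651
|x − 651|: 108, 116, 103, 45, 126, 68, 42, 0, 202, 149, 101, 969, 10
Sorted deviations: 0, 10, 42, 45, 68, 101, 103, 108, 116, 126, 149, 202, 969 → MAD = 103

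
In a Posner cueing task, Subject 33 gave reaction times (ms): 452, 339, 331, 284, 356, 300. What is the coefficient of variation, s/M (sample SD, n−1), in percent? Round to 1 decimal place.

n = 6, Σ = 2062, M = 343.6667
Σ(x−M)² = 17537.333; s = √(17537.333/5) = 59.2239
CV = 59.2239 / 343.6667 = 0.17233 = 17.233%

17.2%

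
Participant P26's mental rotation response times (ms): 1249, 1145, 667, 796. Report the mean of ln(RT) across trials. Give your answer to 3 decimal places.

6.839

ln(RT): 7.1301, 7.0432, 6.5028, 6.6796
Σ ln(RT) = 27.3556
Mean = 27.3556/4 = 6.83891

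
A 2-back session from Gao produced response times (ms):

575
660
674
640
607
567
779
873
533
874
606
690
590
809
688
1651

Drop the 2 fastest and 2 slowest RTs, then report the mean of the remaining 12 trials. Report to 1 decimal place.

682.6 ms

Sorted: 533, 567, 575, 590, 606, 607, 640, 660, 674, 688, 690, 779, 809, 873, 874, 1651
Drop lowest 2 (533, 567) and highest 2 (874, 1651)
Remaining (n=12): Σ = 8191, mean = 8191/12 = 682.583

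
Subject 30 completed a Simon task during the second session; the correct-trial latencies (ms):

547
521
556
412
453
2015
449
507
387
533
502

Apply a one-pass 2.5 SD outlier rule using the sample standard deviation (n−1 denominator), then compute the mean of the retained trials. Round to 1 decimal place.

n = 11, ΣRT = 6882, M = 625.636
Σ(x−M)² = 2153846.55; s = √(2153846.55/10) = 464.096
Cutoffs: 625.636 ± 2.5·464.096 → [-534.6, 1785.9]
Outside: 2015 → excluded.
Retained (n=10): Σ = 4867, mean = 4867/10 = 486.700

486.7 ms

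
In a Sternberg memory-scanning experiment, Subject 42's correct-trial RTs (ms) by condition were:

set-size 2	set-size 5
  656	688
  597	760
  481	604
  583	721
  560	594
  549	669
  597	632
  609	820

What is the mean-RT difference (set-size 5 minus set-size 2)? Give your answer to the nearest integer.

107 ms

M(set-size 2) = 4632/8 = 579.000
M(set-size 5) = 5488/8 = 686.000
Difference = 686.000 − 579.000 = 107.000 ms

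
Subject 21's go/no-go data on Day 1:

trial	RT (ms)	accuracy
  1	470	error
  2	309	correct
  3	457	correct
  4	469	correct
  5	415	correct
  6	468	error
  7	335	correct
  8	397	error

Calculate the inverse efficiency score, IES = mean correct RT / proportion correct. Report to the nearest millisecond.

635 ms

Correct trials (n=5): 309, 457, 469, 415, 335
Mean correct RT = 1985/5 = 397.0000 ms
Proportion correct = 5/8
IES = 397.0000 / (5/8) = 635.200 ms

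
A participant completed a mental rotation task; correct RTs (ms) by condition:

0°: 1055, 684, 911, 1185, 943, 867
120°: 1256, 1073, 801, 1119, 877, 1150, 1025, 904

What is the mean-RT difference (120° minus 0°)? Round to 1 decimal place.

84.8 ms

M(0°) = 5645/6 = 940.833
M(120°) = 8205/8 = 1025.625
Difference = 1025.625 − 940.833 = 84.792 ms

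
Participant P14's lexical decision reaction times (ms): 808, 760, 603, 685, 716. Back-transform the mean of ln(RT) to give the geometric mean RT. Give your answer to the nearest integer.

711 ms

ln(RT): 6.6946, 6.6333, 6.4019, 6.5294, 6.5737
Mean ln(RT) = 32.8329/5 = 6.56658
Geometric mean = exp(6.56658) = 710.93 ms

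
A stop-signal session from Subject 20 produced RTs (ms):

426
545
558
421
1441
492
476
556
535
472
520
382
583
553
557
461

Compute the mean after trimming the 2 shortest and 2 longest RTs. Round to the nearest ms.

513 ms

Sorted: 382, 421, 426, 461, 472, 476, 492, 520, 535, 545, 553, 556, 557, 558, 583, 1441
Drop lowest 2 (382, 421) and highest 2 (583, 1441)
Remaining (n=12): Σ = 6151, mean = 6151/12 = 512.583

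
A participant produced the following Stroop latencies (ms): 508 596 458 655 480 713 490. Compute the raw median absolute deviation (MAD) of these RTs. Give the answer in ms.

50 ms

Sorted: 458, 480, 490, 508, 596, 655, 713 → median = 508
|x − 508|: 0, 88, 50, 147, 28, 205, 18
Sorted deviations: 0, 18, 28, 50, 88, 147, 205 → MAD = 50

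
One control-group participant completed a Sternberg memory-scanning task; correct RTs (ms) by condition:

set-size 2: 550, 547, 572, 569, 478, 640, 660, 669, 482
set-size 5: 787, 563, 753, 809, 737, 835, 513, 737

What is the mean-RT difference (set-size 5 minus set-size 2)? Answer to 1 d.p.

M(set-size 2) = 5167/9 = 574.111
M(set-size 5) = 5734/8 = 716.750
Difference = 716.750 − 574.111 = 142.639 ms

142.6 ms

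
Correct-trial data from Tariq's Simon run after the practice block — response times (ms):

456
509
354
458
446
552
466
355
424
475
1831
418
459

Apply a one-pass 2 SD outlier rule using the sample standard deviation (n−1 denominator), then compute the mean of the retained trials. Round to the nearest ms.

n = 13, ΣRT = 7203, M = 554.077
Σ(x−M)² = 1801248.92; s = √(1801248.92/12) = 387.433
Cutoffs: 554.077 ± 2·387.433 → [-220.8, 1328.9]
Outside: 1831 → excluded.
Retained (n=12): Σ = 5372, mean = 5372/12 = 447.667

448 ms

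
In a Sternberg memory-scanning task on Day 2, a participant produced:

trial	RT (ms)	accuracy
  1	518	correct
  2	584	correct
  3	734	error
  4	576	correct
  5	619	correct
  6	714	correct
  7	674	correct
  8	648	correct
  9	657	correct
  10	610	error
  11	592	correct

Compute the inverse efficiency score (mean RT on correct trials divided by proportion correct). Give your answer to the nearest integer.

Correct trials (n=9): 518, 584, 576, 619, 714, 674, 648, 657, 592
Mean correct RT = 5582/9 = 620.2222 ms
Proportion correct = 9/11
IES = 620.2222 / (9/11) = 758.049 ms

758 ms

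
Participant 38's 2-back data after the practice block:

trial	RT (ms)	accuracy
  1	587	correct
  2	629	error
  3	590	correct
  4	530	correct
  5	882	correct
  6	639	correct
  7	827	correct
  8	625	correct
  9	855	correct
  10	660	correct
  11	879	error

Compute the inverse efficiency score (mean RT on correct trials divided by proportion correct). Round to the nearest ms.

Correct trials (n=9): 587, 590, 530, 882, 639, 827, 625, 855, 660
Mean correct RT = 6195/9 = 688.3333 ms
Proportion correct = 9/11
IES = 688.3333 / (9/11) = 841.296 ms

841 ms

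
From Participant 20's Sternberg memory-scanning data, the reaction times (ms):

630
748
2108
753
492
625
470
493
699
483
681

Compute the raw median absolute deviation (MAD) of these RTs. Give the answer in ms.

Sorted: 470, 483, 492, 493, 625, 630, 681, 699, 748, 753, 2108 → median = 630
|x − 630|: 0, 118, 1478, 123, 138, 5, 160, 137, 69, 147, 51
Sorted deviations: 0, 5, 51, 69, 118, 123, 137, 138, 147, 160, 1478 → MAD = 123

123 ms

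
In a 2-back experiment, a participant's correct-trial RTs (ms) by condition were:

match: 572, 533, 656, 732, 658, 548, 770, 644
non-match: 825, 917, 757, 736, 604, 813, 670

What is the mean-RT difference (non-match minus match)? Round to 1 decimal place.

121.2 ms

M(match) = 5113/8 = 639.125
M(non-match) = 5322/7 = 760.286
Difference = 760.286 − 639.125 = 121.161 ms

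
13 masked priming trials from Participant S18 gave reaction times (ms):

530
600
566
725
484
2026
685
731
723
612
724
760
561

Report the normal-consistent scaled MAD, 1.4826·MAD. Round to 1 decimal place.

Sorted: 484, 530, 561, 566, 600, 612, 685, 723, 724, 725, 731, 760, 2026 → median = 685
|x − 685| sorted: 0, 38, 39, 40, 46, 73, 75, 85, 119, 124, 155, 201, 1341 → MAD = 75
Robust SD ≈ 1.4826 × 75 = 111.195

111.2 ms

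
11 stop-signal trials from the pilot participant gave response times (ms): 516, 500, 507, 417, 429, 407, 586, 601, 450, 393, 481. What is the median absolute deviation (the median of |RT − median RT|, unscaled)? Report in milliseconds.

Sorted: 393, 407, 417, 429, 450, 481, 500, 507, 516, 586, 601 → median = 481
|x − 481|: 35, 19, 26, 64, 52, 74, 105, 120, 31, 88, 0
Sorted deviations: 0, 19, 26, 31, 35, 52, 64, 74, 88, 105, 120 → MAD = 52

52 ms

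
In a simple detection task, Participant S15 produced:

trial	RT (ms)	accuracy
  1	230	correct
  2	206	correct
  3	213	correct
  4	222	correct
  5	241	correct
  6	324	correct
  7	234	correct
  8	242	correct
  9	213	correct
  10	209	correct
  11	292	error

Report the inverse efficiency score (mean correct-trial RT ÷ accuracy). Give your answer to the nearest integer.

257 ms

Correct trials (n=10): 230, 206, 213, 222, 241, 324, 234, 242, 213, 209
Mean correct RT = 2334/10 = 233.4000 ms
Proportion correct = 10/11
IES = 233.4000 / (10/11) = 256.740 ms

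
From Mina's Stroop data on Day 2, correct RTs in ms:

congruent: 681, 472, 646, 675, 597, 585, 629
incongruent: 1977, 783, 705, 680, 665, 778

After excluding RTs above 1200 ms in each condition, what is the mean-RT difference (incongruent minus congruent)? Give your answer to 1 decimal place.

110.1 ms

incongruent: exclude 1977
M(congruent) = 4285/7 = 612.143
M(incongruent) = 3611/5 = 722.200
Difference = 722.200 − 612.143 = 110.057 ms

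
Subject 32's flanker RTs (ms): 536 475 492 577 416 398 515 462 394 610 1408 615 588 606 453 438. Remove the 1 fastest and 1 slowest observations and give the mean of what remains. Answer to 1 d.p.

Sorted: 394, 398, 416, 438, 453, 462, 475, 492, 515, 536, 577, 588, 606, 610, 615, 1408
Drop lowest 1 (394) and highest 1 (1408)
Remaining (n=14): Σ = 7181, mean = 7181/14 = 512.929

512.9 ms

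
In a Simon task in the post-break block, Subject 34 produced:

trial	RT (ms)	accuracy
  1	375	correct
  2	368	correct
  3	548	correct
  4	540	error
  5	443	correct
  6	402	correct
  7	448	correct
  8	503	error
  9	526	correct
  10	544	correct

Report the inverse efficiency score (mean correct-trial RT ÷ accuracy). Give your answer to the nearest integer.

571 ms

Correct trials (n=8): 375, 368, 548, 443, 402, 448, 526, 544
Mean correct RT = 3654/8 = 456.7500 ms
Proportion correct = 8/10
IES = 456.7500 / (8/10) = 570.938 ms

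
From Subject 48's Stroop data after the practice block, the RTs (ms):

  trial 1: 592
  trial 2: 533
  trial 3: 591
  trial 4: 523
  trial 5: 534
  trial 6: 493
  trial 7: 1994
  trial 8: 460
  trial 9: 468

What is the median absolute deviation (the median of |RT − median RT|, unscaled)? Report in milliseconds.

58 ms

Sorted: 460, 468, 493, 523, 533, 534, 591, 592, 1994 → median = 533
|x − 533|: 59, 0, 58, 10, 1, 40, 1461, 73, 65
Sorted deviations: 0, 1, 10, 40, 58, 59, 65, 73, 1461 → MAD = 58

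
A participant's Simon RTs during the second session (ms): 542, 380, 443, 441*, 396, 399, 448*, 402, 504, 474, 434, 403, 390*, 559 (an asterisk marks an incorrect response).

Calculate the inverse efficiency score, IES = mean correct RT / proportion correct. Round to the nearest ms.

Correct trials (n=11): 542, 380, 443, 396, 399, 402, 504, 474, 434, 403, 559
Mean correct RT = 4936/11 = 448.7273 ms
Proportion correct = 11/14
IES = 448.7273 / (11/14) = 571.107 ms

571 ms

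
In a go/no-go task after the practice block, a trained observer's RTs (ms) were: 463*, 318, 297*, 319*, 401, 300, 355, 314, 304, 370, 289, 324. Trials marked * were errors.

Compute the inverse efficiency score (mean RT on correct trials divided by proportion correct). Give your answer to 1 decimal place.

440.7 ms

Correct trials (n=9): 318, 401, 300, 355, 314, 304, 370, 289, 324
Mean correct RT = 2975/9 = 330.5556 ms
Proportion correct = 9/12
IES = 330.5556 / (9/12) = 440.741 ms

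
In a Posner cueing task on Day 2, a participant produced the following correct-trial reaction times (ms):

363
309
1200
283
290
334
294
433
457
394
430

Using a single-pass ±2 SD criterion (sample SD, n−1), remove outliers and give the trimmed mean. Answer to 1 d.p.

358.7 ms

n = 11, ΣRT = 4787, M = 435.182
Σ(x−M)² = 682689.64; s = √(682689.64/10) = 261.283
Cutoffs: 435.182 ± 2·261.283 → [-87.4, 957.7]
Outside: 1200 → excluded.
Retained (n=10): Σ = 3587, mean = 3587/10 = 358.700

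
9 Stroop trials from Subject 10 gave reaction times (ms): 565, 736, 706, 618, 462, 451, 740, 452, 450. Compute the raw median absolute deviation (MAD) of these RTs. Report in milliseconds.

114 ms

Sorted: 450, 451, 452, 462, 565, 618, 706, 736, 740 → median = 565
|x − 565|: 0, 171, 141, 53, 103, 114, 175, 113, 115
Sorted deviations: 0, 53, 103, 113, 114, 115, 141, 171, 175 → MAD = 114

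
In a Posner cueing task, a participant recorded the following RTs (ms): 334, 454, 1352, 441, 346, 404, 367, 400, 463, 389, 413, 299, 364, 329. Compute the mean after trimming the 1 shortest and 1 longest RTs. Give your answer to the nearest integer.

392 ms

Sorted: 299, 329, 334, 346, 364, 367, 389, 400, 404, 413, 441, 454, 463, 1352
Drop lowest 1 (299) and highest 1 (1352)
Remaining (n=12): Σ = 4704, mean = 4704/12 = 392.000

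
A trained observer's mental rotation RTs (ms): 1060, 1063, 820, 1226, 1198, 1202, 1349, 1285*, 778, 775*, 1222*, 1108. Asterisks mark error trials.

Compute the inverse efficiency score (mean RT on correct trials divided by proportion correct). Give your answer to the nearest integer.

Correct trials (n=9): 1060, 1063, 820, 1226, 1198, 1202, 1349, 778, 1108
Mean correct RT = 9804/9 = 1089.3333 ms
Proportion correct = 9/12
IES = 1089.3333 / (9/12) = 1452.444 ms

1452 ms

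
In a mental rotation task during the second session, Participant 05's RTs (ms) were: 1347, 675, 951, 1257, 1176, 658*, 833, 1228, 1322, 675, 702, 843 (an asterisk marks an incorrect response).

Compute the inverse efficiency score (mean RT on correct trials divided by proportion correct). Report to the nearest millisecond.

1092 ms

Correct trials (n=11): 1347, 675, 951, 1257, 1176, 833, 1228, 1322, 675, 702, 843
Mean correct RT = 11009/11 = 1000.8182 ms
Proportion correct = 11/12
IES = 1000.8182 / (11/12) = 1091.802 ms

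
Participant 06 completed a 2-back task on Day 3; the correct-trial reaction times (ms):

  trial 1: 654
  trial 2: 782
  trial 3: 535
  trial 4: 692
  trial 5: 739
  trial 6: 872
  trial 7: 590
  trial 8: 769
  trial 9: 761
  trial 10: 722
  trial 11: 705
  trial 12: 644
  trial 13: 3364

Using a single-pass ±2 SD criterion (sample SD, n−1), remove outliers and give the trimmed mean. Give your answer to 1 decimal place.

705.4 ms

n = 13, ΣRT = 11829, M = 909.923
Σ(x−M)² = 6615476.92; s = √(6615476.92/12) = 742.489
Cutoffs: 909.923 ± 2·742.489 → [-575.1, 2394.9]
Outside: 3364 → excluded.
Retained (n=12): Σ = 8465, mean = 8465/12 = 705.417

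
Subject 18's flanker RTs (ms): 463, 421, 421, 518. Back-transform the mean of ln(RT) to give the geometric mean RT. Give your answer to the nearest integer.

ln(RT): 6.1377, 6.0426, 6.0426, 6.2500
Mean ln(RT) = 24.4730/4 = 6.11824
Geometric mean = exp(6.11824) = 454.07 ms

454 ms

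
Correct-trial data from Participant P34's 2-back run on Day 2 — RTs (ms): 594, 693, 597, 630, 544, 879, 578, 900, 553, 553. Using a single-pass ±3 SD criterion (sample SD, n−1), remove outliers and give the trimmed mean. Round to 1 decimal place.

n = 10, ΣRT = 6521, M = 652.100
Σ(x−M)² = 158328.90; s = √(158328.90/9) = 132.635
Cutoffs: 652.100 ± 3·132.635 → [254.2, 1050.0]
No RTs fall outside the cutoffs; all 10 retained. Mean = 6521/10 = 652.100

652.1 ms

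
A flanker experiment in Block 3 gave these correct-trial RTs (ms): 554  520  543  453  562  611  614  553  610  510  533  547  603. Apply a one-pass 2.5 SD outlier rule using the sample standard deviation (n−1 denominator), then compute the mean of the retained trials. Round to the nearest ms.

555 ms

n = 13, ΣRT = 7213, M = 554.846
Σ(x−M)² = 26345.69; s = √(26345.69/12) = 46.856
Cutoffs: 554.846 ± 2.5·46.856 → [437.7, 672.0]
No RTs fall outside the cutoffs; all 13 retained. Mean = 7213/13 = 554.846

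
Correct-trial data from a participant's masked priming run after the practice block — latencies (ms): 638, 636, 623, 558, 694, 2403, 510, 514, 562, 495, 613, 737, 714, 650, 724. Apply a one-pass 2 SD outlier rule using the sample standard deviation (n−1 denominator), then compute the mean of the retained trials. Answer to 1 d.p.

n = 15, ΣRT = 11071, M = 738.067
Σ(x−M)² = 3056516.93; s = √(3056516.93/14) = 467.250
Cutoffs: 738.067 ± 2·467.250 → [-196.4, 1672.6]
Outside: 2403 → excluded.
Retained (n=14): Σ = 8668, mean = 8668/14 = 619.143

619.1 ms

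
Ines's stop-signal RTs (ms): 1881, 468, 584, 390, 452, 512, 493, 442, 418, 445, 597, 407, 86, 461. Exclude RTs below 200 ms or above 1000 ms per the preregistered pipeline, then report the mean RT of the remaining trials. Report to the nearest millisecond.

472 ms

Excluded: 86, 1881
Retained (n=12): Σ = 5669
Mean = 5669/12 = 472.4167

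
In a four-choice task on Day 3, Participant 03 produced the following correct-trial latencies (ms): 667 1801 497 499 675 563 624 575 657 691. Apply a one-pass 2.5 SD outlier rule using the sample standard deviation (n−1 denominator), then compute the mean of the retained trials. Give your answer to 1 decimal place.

n = 10, ΣRT = 7249, M = 724.900
Σ(x−M)² = 1331424.90; s = √(1331424.90/9) = 384.625
Cutoffs: 724.900 ± 2.5·384.625 → [-236.7, 1686.5]
Outside: 1801 → excluded.
Retained (n=9): Σ = 5448, mean = 5448/9 = 605.333

605.3 ms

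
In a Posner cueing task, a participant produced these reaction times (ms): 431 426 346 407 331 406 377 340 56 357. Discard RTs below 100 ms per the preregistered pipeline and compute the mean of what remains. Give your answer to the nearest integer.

Excluded: 56
Retained (n=9): Σ = 3421
Mean = 3421/9 = 380.1111

380 ms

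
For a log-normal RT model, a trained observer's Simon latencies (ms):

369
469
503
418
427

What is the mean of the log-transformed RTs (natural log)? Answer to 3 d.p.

6.075

ln(RT): 5.9108, 6.1506, 6.2206, 6.0355, 6.0568
Σ ln(RT) = 30.3743
Mean = 30.3743/5 = 6.07485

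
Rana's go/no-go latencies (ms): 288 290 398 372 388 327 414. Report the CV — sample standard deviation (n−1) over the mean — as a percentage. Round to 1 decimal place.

14.7%

n = 7, Σ = 2477, M = 353.8571
Σ(x−M)² = 16196.857; s = √(16196.857/6) = 51.9565
CV = 51.9565 / 353.8571 = 0.14683 = 14.683%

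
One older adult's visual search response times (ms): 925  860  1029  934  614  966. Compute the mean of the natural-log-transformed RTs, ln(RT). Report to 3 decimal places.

6.776

ln(RT): 6.8298, 6.7569, 6.9363, 6.8395, 6.4200, 6.8732
Σ ln(RT) = 40.6557
Mean = 40.6557/6 = 6.77595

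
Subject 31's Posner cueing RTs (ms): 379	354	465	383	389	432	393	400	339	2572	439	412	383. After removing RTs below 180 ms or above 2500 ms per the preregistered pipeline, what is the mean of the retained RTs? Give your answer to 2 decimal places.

Excluded: 2572
Retained (n=12): Σ = 4768
Mean = 4768/12 = 397.3333

397.33 ms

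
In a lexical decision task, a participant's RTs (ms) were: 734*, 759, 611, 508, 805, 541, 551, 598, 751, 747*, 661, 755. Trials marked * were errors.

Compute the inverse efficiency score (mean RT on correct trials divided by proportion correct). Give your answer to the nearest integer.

785 ms

Correct trials (n=10): 759, 611, 508, 805, 541, 551, 598, 751, 661, 755
Mean correct RT = 6540/10 = 654.0000 ms
Proportion correct = 10/12
IES = 654.0000 / (10/12) = 784.800 ms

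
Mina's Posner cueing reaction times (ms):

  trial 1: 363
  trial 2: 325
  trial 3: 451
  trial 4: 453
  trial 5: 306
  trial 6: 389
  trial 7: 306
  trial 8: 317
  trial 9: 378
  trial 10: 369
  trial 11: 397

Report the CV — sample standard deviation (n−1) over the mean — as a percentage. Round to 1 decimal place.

14.3%

n = 11, Σ = 4054, M = 368.5455
Σ(x−M)² = 27656.727; s = √(27656.727/10) = 52.5897
CV = 52.5897 / 368.5455 = 0.14270 = 14.270%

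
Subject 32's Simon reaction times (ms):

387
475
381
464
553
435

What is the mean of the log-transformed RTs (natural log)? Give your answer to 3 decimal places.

ln(RT): 5.9584, 6.1633, 5.9428, 6.1399, 6.3154, 6.0753
Σ ln(RT) = 36.5951
Mean = 36.5951/6 = 6.09919

6.099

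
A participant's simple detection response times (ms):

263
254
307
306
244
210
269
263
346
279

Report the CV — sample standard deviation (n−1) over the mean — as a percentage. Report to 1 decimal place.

13.9%

n = 10, Σ = 2741, M = 274.1000
Σ(x−M)² = 12984.900; s = √(12984.900/9) = 37.9838
CV = 37.9838 / 274.1000 = 0.13858 = 13.858%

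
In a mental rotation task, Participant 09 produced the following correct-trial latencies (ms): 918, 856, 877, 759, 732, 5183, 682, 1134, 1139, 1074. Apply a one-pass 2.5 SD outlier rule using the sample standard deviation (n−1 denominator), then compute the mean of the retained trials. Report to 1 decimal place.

n = 10, ΣRT = 13354, M = 1335.400
Σ(x−M)² = 16688928.40; s = √(16688928.40/9) = 1361.736
Cutoffs: 1335.400 ± 2.5·1361.736 → [-2068.9, 4739.7]
Outside: 5183 → excluded.
Retained (n=9): Σ = 8171, mean = 8171/9 = 907.889

907.9 ms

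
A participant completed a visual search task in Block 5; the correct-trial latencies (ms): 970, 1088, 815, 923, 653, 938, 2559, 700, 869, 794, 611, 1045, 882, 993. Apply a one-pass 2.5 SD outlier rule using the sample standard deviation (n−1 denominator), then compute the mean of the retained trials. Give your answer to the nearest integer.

n = 14, ΣRT = 13840, M = 988.571
Σ(x−M)² = 2918619.43; s = √(2918619.43/13) = 473.824
Cutoffs: 988.571 ± 2.5·473.824 → [-196.0, 2173.1]
Outside: 2559 → excluded.
Retained (n=13): Σ = 11281, mean = 11281/13 = 867.769

868 ms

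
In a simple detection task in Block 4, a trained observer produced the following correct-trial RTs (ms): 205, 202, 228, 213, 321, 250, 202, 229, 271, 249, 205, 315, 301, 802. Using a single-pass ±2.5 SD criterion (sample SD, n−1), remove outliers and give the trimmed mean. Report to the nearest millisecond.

245 ms

n = 14, ΣRT = 3993, M = 285.214
Σ(x−M)² = 310604.36; s = √(310604.36/13) = 154.572
Cutoffs: 285.214 ± 2.5·154.572 → [-101.2, 671.6]
Outside: 802 → excluded.
Retained (n=13): Σ = 3191, mean = 3191/13 = 245.462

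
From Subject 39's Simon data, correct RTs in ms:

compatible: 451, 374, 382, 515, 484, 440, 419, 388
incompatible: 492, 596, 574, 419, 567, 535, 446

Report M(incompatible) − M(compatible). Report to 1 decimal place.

M(compatible) = 3453/8 = 431.625
M(incompatible) = 3629/7 = 518.429
Difference = 518.429 − 431.625 = 86.804 ms

86.8 ms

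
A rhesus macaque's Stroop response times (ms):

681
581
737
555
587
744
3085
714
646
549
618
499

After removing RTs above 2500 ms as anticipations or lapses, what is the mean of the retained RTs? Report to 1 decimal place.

628.3 ms

Excluded: 3085
Retained (n=11): Σ = 6911
Mean = 6911/11 = 628.2727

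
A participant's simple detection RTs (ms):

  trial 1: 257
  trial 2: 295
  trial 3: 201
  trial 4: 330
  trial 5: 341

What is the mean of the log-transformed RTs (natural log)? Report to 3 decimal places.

5.634

ln(RT): 5.5491, 5.6870, 5.3033, 5.7991, 5.8319
Σ ln(RT) = 28.1703
Mean = 28.1703/5 = 5.63407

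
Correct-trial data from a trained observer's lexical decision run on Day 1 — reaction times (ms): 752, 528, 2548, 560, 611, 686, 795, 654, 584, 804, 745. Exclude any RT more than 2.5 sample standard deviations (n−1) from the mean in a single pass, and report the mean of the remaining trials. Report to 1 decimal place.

n = 11, ΣRT = 9267, M = 842.455
Σ(x−M)² = 3289320.73; s = √(3289320.73/10) = 573.526
Cutoffs: 842.455 ± 2.5·573.526 → [-591.4, 2276.3]
Outside: 2548 → excluded.
Retained (n=10): Σ = 6719, mean = 6719/10 = 671.900

671.9 ms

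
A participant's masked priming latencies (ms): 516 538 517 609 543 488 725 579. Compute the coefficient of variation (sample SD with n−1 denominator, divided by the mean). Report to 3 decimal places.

0.133

n = 8, Σ = 4515, M = 564.3750
Σ(x−M)² = 39575.875; s = √(39575.875/7) = 75.1911
CV = 75.1911 / 564.3750 = 0.13323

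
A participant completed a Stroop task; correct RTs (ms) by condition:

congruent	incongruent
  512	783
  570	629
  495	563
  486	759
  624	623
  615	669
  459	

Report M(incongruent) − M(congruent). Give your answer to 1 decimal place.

M(congruent) = 3761/7 = 537.286
M(incongruent) = 4026/6 = 671.000
Difference = 671.000 − 537.286 = 133.714 ms

133.7 ms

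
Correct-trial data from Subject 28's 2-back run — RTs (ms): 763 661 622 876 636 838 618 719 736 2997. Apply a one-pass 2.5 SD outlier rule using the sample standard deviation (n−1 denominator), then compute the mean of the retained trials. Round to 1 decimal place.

n = 10, ΣRT = 9466, M = 946.600
Σ(x−M)² = 4742164.40; s = √(4742164.40/9) = 725.884
Cutoffs: 946.600 ± 2.5·725.884 → [-868.1, 2761.3]
Outside: 2997 → excluded.
Retained (n=9): Σ = 6469, mean = 6469/9 = 718.778

718.8 ms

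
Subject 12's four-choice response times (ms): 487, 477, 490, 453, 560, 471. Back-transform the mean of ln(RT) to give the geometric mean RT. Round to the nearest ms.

ln(RT): 6.1883, 6.1675, 6.1944, 6.1159, 6.3279, 6.1549
Mean ln(RT) = 37.1489/6 = 6.19148
Geometric mean = exp(6.19148) = 488.57 ms

489 ms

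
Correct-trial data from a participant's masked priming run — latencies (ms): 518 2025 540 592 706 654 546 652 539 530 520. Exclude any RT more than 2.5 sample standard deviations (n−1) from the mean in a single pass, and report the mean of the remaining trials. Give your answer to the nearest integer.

580 ms

n = 11, ΣRT = 7822, M = 711.091
Σ(x−M)² = 1940052.91; s = √(1940052.91/10) = 440.460
Cutoffs: 711.091 ± 2.5·440.460 → [-390.1, 1812.2]
Outside: 2025 → excluded.
Retained (n=10): Σ = 5797, mean = 5797/10 = 579.700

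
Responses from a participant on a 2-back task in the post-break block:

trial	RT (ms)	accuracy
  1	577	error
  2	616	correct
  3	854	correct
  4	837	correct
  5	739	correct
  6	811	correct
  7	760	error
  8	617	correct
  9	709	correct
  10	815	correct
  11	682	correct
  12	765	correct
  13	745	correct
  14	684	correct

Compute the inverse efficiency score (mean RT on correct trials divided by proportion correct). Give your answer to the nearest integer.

Correct trials (n=12): 616, 854, 837, 739, 811, 617, 709, 815, 682, 765, 745, 684
Mean correct RT = 8874/12 = 739.5000 ms
Proportion correct = 12/14
IES = 739.5000 / (12/14) = 862.750 ms

863 ms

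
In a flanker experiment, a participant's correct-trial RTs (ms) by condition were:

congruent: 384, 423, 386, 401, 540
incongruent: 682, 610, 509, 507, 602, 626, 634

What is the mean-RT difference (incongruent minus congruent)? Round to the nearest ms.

169 ms

M(congruent) = 2134/5 = 426.800
M(incongruent) = 4170/7 = 595.714
Difference = 595.714 − 426.800 = 168.914 ms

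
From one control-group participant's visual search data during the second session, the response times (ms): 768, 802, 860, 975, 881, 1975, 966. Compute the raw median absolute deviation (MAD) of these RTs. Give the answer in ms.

Sorted: 768, 802, 860, 881, 966, 975, 1975 → median = 881
|x − 881|: 113, 79, 21, 94, 0, 1094, 85
Sorted deviations: 0, 21, 79, 85, 94, 113, 1094 → MAD = 85

85 ms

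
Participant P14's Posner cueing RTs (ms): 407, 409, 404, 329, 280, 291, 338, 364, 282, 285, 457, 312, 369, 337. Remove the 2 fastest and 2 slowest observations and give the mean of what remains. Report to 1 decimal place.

343.6 ms

Sorted: 280, 282, 285, 291, 312, 329, 337, 338, 364, 369, 404, 407, 409, 457
Drop lowest 2 (280, 282) and highest 2 (409, 457)
Remaining (n=10): Σ = 3436, mean = 3436/10 = 343.600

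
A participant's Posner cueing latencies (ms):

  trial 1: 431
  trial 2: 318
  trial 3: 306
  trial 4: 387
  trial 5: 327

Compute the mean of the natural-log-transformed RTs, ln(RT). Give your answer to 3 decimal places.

5.860

ln(RT): 6.0661, 5.7621, 5.7236, 5.9584, 5.7900
Σ ln(RT) = 29.3001
Mean = 29.3001/5 = 5.86003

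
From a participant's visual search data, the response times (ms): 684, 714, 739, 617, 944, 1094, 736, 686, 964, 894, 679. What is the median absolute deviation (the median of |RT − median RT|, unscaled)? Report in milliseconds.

Sorted: 617, 679, 684, 686, 714, 736, 739, 894, 944, 964, 1094 → median = 736
|x − 736|: 52, 22, 3, 119, 208, 358, 0, 50, 228, 158, 57
Sorted deviations: 0, 3, 22, 50, 52, 57, 119, 158, 208, 228, 358 → MAD = 57

57 ms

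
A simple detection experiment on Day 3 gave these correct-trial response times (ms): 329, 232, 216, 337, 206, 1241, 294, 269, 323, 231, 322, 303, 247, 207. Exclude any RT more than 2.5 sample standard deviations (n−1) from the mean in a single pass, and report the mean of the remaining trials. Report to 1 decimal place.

270.5 ms

n = 14, ΣRT = 4757, M = 339.786
Σ(x−M)² = 904284.36; s = √(904284.36/13) = 263.743
Cutoffs: 339.786 ± 2.5·263.743 → [-319.6, 999.1]
Outside: 1241 → excluded.
Retained (n=13): Σ = 3516, mean = 3516/13 = 270.462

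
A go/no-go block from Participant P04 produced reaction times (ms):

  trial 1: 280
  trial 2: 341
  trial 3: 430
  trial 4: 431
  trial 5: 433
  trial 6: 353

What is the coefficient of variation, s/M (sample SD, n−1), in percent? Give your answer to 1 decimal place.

16.8%

n = 6, Σ = 2268, M = 378.0000
Σ(x−M)² = 20136.000; s = √(20136.000/5) = 63.4602
CV = 63.4602 / 378.0000 = 0.16788 = 16.788%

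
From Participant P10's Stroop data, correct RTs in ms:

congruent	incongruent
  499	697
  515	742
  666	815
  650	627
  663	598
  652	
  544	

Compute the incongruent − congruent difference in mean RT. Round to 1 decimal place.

97.4 ms

M(congruent) = 4189/7 = 598.429
M(incongruent) = 3479/5 = 695.800
Difference = 695.800 − 598.429 = 97.371 ms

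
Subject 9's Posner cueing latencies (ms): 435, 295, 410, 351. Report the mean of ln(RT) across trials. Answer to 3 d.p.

ln(RT): 6.0753, 5.6870, 6.0162, 5.8608
Σ ln(RT) = 23.6393
Mean = 23.6393/4 = 5.90982

5.910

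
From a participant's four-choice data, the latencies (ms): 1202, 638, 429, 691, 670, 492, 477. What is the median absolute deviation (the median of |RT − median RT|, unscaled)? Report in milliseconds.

146 ms

Sorted: 429, 477, 492, 638, 670, 691, 1202 → median = 638
|x − 638|: 564, 0, 209, 53, 32, 146, 161
Sorted deviations: 0, 32, 53, 146, 161, 209, 564 → MAD = 146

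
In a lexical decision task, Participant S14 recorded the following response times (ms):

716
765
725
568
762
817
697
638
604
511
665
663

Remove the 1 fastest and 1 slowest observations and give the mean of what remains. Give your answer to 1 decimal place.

680.3 ms

Sorted: 511, 568, 604, 638, 663, 665, 697, 716, 725, 762, 765, 817
Drop lowest 1 (511) and highest 1 (817)
Remaining (n=10): Σ = 6803, mean = 6803/10 = 680.300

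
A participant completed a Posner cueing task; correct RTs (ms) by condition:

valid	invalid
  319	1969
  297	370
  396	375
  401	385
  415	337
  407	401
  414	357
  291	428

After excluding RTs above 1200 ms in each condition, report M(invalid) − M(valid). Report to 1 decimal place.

invalid: exclude 1969
M(valid) = 2940/8 = 367.500
M(invalid) = 2653/7 = 379.000
Difference = 379.000 − 367.500 = 11.500 ms

11.5 ms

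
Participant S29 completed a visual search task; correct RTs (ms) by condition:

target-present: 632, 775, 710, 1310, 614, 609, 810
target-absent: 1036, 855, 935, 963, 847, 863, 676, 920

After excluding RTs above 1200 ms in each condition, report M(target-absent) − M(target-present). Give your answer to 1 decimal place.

target-present: exclude 1310
M(target-present) = 4150/6 = 691.667
M(target-absent) = 7095/8 = 886.875
Difference = 886.875 − 691.667 = 195.208 ms

195.2 ms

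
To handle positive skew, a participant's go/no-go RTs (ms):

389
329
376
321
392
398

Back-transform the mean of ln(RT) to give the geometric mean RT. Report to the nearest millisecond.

ln(RT): 5.9636, 5.7961, 5.9296, 5.7714, 5.9713, 5.9865
Mean ln(RT) = 35.4184/6 = 5.90306
Geometric mean = exp(5.90306) = 366.16 ms

366 ms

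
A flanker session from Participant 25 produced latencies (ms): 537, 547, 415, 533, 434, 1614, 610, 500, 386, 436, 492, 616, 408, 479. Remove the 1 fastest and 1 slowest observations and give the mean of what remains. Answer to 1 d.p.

Sorted: 386, 408, 415, 434, 436, 479, 492, 500, 533, 537, 547, 610, 616, 1614
Drop lowest 1 (386) and highest 1 (1614)
Remaining (n=12): Σ = 6007, mean = 6007/12 = 500.583

500.6 ms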